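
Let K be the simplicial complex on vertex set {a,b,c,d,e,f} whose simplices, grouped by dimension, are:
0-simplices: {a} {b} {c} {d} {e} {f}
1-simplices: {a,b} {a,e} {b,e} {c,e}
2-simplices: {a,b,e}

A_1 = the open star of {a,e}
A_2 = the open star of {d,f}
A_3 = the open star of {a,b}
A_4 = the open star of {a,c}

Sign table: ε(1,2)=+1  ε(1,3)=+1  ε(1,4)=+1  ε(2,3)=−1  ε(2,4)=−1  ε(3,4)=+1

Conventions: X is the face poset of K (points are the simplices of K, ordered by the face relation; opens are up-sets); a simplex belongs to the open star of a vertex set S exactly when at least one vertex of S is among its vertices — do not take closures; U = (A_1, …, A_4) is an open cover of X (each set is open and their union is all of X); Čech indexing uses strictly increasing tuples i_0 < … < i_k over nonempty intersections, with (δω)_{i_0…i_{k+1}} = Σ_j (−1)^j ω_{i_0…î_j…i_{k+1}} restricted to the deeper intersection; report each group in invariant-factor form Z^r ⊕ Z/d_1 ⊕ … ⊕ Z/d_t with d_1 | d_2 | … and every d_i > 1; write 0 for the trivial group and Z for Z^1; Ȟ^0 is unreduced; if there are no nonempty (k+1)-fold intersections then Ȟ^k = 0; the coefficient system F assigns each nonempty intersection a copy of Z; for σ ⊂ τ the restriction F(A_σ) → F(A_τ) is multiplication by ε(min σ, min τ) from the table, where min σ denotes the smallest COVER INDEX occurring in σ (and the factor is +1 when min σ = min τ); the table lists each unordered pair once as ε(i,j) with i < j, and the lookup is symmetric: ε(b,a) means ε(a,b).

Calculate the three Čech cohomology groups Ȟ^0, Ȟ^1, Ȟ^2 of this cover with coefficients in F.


Ȟ^0 ≅ Z^2,  Ȟ^1 ≅ 0,  Ȟ^2 ≅ 0

nonempty overlaps:
  A1={{a},{e},{a,b},{a,e},{b,e},{c,e},{a,b,e}} A2={{d},{f}} A3={{a},{b},{a,b},{a,e},{b,e},{a,b,e}} A4={{a},{c},{a,b},{a,e},{c,e},{a,b,e}}
  A13={{a},{a,b},{a,e},{b,e},{a,b,e}} A14={{a},{a,b},{a,e},{c,e},{a,b,e}} A34={{a},{a,b},{a,e},{a,b,e}}
  A134={{a},{a,b},{a,e},{a,b,e}}
C dims 4,3,1; δ0: rk 2, SNF 1^2; δ1: rk 1, SNF 1^1
degree 0: 4−2−0 = 2 → Ȟ^0 ≅ Z^2
degree 1: 3−1−2 = 0 → Ȟ^1 ≅ 0
degree 2: 1−0−1 = 0 → Ȟ^2 ≅ 0


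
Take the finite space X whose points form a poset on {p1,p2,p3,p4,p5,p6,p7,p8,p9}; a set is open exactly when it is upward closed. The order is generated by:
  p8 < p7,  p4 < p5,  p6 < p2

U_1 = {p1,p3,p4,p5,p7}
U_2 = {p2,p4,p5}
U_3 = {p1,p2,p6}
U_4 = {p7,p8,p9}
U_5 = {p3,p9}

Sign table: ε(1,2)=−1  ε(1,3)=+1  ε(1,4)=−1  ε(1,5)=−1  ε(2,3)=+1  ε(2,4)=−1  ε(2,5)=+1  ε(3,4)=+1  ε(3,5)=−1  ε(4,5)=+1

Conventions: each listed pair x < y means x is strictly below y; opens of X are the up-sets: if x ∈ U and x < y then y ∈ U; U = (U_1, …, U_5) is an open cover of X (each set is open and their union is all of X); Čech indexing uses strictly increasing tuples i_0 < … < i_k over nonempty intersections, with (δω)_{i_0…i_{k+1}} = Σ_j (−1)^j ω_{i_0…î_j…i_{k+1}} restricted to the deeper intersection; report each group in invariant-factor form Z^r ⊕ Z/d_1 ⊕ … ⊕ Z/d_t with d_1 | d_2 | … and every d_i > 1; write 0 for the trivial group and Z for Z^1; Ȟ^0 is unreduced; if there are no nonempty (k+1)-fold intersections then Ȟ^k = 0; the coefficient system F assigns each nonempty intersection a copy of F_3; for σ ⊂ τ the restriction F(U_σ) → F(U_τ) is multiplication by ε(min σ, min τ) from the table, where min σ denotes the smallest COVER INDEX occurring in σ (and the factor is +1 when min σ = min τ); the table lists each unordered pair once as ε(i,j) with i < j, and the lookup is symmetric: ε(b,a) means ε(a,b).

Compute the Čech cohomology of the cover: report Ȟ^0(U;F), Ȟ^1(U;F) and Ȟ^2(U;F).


nonempty overlaps:
  U12={p4,p5} U13={p1} U14={p7} U15={p3} U23={p2} U45={p9}
C dims 5,6; δ0: rk_F3 5
degree 0: 5−5−0 = 0 → Ȟ^0 ≅ 0
degree 1: 6−0−5 = 1 → Ȟ^1 ≅ Z/3
degree 2: 0−0−0 = 0 → Ȟ^2 ≅ 0

Ȟ^0 = 0,  Ȟ^1 = Z/3,  Ȟ^2 = 0


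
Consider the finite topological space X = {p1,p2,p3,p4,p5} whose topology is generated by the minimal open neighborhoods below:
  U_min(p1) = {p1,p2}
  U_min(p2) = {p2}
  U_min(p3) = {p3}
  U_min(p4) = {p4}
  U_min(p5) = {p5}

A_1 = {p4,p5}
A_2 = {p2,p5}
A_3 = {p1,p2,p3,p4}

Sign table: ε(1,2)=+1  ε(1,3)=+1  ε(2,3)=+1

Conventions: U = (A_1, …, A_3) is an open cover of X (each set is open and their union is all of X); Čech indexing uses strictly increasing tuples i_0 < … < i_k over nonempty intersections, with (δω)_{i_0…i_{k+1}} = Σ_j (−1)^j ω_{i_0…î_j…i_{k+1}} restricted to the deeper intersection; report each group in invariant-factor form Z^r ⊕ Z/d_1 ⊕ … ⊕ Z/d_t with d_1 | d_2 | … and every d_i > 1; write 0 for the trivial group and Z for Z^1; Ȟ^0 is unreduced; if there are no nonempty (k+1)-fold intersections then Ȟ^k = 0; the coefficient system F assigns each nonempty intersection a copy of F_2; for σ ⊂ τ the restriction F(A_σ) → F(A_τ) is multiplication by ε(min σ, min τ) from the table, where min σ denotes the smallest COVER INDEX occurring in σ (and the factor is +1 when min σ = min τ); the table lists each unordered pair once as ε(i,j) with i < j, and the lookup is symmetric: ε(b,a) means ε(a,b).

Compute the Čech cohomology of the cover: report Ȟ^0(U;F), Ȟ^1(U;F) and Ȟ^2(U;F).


intersection data:
  A12={p5} A13={p4} A23={p2}
C dims 3,3; δ0: rk_F2 2
Ȟ^0 = (3 − 2) − 0 = 1, so Ȟ^0 ≅ Z/2
Ȟ^1 = (3 − 0) − 2 = 1, so Ȟ^1 ≅ Z/2
Ȟ^2 = (0 − 0) − 0 = 0, so Ȟ^2 ≅ 0

Ȟ^0 = Z/2, Ȟ^1 = Z/2, Ȟ^2 = 0


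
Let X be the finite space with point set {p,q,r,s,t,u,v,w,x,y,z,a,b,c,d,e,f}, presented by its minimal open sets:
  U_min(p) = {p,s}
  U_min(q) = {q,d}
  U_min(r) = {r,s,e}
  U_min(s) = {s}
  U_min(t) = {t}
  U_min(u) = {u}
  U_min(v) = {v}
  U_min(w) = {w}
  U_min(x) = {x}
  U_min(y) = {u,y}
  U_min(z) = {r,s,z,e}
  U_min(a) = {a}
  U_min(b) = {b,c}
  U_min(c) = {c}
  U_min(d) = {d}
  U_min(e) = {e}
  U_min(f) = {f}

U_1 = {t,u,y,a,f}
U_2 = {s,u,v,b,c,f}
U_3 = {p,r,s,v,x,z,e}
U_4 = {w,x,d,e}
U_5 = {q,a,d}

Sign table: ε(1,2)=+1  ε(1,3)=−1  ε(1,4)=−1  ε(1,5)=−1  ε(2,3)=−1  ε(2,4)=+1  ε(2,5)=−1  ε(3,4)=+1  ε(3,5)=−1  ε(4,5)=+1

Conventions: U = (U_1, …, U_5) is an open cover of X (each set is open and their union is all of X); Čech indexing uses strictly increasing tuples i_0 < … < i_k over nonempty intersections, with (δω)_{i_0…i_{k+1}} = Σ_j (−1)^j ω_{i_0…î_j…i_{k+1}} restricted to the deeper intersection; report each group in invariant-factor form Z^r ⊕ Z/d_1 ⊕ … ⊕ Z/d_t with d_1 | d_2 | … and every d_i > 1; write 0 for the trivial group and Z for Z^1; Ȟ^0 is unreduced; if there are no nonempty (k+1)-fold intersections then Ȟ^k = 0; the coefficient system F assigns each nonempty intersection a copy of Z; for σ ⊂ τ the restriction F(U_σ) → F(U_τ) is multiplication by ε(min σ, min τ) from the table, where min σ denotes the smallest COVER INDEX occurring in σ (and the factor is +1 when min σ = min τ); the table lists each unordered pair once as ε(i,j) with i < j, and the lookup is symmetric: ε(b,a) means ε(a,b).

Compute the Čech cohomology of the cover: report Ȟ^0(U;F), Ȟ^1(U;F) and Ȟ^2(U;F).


nerve of the cover:
  U12={u,f} U15={a} U23={s,v} U34={x,e} U45={d}
C dims 5,5; δ0: rk 4, SNF 1^4
Ȟ^0 = (5 − 4) − 0 = 1, so Ȟ^0 ≅ Z
Ȟ^1 = (5 − 0) − 4 = 1, so Ȟ^1 ≅ Z
Ȟ^2 = (0 − 0) − 0 = 0, so Ȟ^2 ≅ 0

Ȟ^0 ≅ Z, Ȟ^1 ≅ Z, Ȟ^2 ≅ 0


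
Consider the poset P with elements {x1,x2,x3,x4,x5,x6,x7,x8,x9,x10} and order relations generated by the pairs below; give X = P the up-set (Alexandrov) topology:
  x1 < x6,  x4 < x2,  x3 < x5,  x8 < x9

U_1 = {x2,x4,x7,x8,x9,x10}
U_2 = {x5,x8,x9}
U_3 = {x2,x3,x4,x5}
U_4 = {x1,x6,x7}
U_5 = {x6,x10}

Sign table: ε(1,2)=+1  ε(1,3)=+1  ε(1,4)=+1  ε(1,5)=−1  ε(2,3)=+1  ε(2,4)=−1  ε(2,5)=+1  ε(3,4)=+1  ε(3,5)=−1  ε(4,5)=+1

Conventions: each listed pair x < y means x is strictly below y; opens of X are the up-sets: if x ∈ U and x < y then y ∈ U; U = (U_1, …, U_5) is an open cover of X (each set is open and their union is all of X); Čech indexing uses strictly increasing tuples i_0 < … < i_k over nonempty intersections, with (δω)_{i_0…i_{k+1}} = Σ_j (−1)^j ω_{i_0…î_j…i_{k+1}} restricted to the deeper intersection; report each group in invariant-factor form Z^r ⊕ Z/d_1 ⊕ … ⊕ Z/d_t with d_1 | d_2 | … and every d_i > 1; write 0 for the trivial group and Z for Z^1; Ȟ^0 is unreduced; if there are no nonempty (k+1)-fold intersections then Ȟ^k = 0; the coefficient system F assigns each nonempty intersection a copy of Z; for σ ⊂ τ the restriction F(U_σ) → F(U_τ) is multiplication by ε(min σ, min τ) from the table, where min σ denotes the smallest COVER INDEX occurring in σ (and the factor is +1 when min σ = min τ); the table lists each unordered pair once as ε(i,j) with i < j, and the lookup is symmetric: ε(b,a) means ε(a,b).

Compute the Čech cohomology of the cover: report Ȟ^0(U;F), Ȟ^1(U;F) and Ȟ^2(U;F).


nonempty overlaps:
  U12={x8,x9} U13={x2,x4} U14={x7} U15={x10} U23={x5} U45={x6}
C dims 5,6; δ0: rk 5, SNF 1^4·2
degree 0: 5−5−0 = 0 → Ȟ^0 ≅ 0
degree 1: 6−0−5 = 1 plus torsion [2] → Ȟ^1 ≅ Z ⊕ Z/2
degree 2: 0−0−0 = 0 → Ȟ^2 ≅ 0

Ȟ^0 = 0, Ȟ^1 = Z ⊕ Z/2, Ȟ^2 = 0


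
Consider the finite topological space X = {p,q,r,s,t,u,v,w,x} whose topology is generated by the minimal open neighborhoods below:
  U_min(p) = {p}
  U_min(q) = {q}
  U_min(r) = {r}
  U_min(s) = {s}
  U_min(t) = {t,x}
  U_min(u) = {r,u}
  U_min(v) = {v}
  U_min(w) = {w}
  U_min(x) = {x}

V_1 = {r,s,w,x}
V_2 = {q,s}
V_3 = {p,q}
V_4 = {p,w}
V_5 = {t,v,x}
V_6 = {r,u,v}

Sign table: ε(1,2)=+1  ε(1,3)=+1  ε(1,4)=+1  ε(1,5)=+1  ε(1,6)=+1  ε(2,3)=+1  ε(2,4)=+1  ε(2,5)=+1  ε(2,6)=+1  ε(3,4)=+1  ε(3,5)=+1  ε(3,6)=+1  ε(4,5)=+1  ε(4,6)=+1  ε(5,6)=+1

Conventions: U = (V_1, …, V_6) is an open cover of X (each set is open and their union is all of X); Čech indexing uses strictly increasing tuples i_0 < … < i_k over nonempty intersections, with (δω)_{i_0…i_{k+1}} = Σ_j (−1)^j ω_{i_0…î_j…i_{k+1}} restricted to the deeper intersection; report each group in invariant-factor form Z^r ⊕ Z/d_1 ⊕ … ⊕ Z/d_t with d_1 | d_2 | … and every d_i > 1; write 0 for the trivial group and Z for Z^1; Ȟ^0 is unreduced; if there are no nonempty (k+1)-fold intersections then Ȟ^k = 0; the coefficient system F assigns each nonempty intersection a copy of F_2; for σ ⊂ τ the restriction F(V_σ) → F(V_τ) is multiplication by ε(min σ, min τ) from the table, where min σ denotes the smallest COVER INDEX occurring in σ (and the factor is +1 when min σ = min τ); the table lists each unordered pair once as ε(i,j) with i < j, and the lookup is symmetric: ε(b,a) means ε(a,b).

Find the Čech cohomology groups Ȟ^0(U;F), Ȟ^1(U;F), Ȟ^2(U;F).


nerve of the cover:
  V12={s} V14={w} V15={x} V16={r} V23={q} V34={p} V56={v}
C dims 6,7; δ0: rk_F2 5
Ȟ^0 = (6 − 5) − 0 = 1, so Ȟ^0 ≅ Z/2
Ȟ^1 = (7 − 0) − 5 = 2, so Ȟ^1 ≅ Z/2 ⊕ Z/2
Ȟ^2 = (0 − 0) − 0 = 0, so Ȟ^2 ≅ 0

Ȟ^0 = Z/2,  Ȟ^1 = Z/2 ⊕ Z/2,  Ȟ^2 = 0


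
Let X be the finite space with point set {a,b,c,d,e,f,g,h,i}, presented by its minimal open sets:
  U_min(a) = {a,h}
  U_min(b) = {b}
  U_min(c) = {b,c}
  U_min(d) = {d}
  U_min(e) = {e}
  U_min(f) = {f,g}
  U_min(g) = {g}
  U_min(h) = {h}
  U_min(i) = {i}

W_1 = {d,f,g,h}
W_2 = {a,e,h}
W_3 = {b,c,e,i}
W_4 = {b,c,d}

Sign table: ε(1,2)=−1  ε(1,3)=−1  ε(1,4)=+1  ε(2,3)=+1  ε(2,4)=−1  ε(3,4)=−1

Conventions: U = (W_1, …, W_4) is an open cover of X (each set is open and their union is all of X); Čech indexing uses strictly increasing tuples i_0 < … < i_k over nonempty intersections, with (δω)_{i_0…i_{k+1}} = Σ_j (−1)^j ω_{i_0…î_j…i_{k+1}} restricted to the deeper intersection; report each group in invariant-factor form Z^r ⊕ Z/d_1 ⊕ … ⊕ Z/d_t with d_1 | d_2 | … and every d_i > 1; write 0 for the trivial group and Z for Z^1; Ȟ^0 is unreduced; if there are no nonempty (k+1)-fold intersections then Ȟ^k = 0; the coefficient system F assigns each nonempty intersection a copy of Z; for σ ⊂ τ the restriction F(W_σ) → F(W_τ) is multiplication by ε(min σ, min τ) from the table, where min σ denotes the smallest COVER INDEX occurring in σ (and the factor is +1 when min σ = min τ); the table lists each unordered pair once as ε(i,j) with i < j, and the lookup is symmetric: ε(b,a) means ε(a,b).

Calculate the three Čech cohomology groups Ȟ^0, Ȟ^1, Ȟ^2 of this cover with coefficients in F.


nerve simplices:
  W12={h} W14={d} W23={e} W34={b,c}
C dims 4,4; δ0: rk 3, SNF 1^3
degree 0: 4−3−0 = 1 → Ȟ^0 ≅ Z
degree 1: 4−0−3 = 1 → Ȟ^1 ≅ Z
degree 2: 0−0−0 = 0 → Ȟ^2 ≅ 0

Ȟ^0 = Z, Ȟ^1 = Z and Ȟ^2 = 0


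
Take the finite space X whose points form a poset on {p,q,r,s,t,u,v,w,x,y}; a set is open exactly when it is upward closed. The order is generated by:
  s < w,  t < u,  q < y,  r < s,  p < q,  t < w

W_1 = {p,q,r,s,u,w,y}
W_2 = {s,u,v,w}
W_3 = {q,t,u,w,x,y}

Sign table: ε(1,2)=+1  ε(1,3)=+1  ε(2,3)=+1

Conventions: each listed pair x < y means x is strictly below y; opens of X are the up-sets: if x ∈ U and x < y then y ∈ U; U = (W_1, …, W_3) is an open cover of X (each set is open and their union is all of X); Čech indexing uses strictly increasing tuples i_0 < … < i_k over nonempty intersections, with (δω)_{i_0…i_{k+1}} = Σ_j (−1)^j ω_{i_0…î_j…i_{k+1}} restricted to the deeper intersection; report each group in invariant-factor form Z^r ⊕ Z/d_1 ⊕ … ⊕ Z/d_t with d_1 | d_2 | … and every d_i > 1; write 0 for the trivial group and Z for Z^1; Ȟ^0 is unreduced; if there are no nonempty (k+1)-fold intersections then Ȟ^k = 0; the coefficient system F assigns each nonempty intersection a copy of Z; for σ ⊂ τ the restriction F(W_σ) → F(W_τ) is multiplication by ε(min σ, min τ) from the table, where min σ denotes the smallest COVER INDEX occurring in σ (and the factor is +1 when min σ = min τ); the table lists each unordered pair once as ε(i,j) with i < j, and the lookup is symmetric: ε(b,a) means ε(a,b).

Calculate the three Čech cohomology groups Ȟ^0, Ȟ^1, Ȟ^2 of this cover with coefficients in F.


intersection data:
  W12={s,u,w} W13={q,u,w,y} W23={u,w}
  W123={u,w}
C dims 3,3,1; δ0: rk 2, SNF 1^2; δ1: rk 1, SNF 1^1
Ȟ^0 = (3 − 2) − 0 = 1, so Ȟ^0 ≅ Z
Ȟ^1 = (3 − 1) − 2 = 0, so Ȟ^1 ≅ 0
Ȟ^2 = (1 − 0) − 1 = 0, so Ȟ^2 ≅ 0

Ȟ^0 ≅ Z, Ȟ^1 ≅ 0 and Ȟ^2 ≅ 0


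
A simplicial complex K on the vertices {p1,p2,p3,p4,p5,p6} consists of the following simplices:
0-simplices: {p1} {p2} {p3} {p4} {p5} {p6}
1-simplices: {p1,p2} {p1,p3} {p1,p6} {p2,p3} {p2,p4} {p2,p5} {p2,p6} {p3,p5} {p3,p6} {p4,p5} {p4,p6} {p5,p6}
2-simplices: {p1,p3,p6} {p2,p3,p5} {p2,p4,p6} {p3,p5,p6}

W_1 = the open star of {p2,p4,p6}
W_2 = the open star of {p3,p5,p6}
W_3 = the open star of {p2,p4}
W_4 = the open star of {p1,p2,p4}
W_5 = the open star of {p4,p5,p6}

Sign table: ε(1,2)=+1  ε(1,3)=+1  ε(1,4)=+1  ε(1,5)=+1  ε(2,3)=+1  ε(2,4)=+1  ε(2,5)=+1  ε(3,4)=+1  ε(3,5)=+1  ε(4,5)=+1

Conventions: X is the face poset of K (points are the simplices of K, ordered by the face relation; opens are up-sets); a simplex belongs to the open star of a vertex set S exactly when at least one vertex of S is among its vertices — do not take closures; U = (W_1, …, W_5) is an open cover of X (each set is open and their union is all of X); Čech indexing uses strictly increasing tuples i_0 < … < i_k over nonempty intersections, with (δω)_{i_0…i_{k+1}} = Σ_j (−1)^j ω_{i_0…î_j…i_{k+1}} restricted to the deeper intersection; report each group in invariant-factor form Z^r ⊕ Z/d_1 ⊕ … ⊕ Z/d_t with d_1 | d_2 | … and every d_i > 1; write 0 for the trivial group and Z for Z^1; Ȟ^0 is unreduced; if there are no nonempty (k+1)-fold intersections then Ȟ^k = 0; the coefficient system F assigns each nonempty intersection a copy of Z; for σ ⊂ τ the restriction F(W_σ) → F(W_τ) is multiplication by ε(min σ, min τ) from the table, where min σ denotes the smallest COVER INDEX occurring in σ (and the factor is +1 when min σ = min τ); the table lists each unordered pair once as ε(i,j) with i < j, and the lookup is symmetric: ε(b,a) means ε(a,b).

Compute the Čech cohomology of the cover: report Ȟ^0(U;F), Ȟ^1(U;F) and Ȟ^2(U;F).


Ȟ^0 = Z, Ȟ^1 = 0 and Ȟ^2 = 0

nonempty intersections:
  W1={{p2},{p4},{p6},{p1,p2},{p1,p6},{p2,p3},{p2,p4},{p2,p5},{p2,p6},{p3,p6},{p4,p5},{p4,p6},{p5,p6},{p1,p3,p6},{p2,p3,p5},{p2,p4,p6},{p3,p5,p6}} W2={{p3},{p5},{p6},{p1,p3},{p1,p6},{p2,p3},{p2,p5},{p2,p6},{p3,p5},{p3,p6},{p4,p5},{p4,p6},{p5,p6},{p1,p3,p6},{p2,p3,p5},{p2,p4,p6},{p3,p5,p6}} W3={{p2},{p4},{p1,p2},{p2,p3},{p2,p4},{p2,p5},{p2,p6},{p4,p5},{p4,p6},{p2,p3,p5},{p2,p4,p6}} W4={{p1},{p2},{p4},{p1,p2},{p1,p3},{p1,p6},{p2,p3},{p2,p4},{p2,p5},{p2,p6},{p4,p5},{p4,p6},{p1,p3,p6},{p2,p3,p5},{p2,p4,p6}} W5={{p4},{p5},{p6},{p1,p6},{p2,p4},{p2,p5},{p2,p6},{p3,p5},{p3,p6},{p4,p5},{p4,p6},{p5,p6},{p1,p3,p6},{p2,p3,p5},{p2,p4,p6},{p3,p5,p6}}
  W12={{p6},{p1,p6},{p2,p3},{p2,p5},{p2,p6},{p3,p6},{p4,p5},{p4,p6},{p5,p6},{p1,p3,p6},{p2,p3,p5},{p2,p4,p6},{p3,p5,p6}} W13={{p2},{p4},{p1,p2},{p2,p3},{p2,p4},{p2,p5},{p2,p6},{p4,p5},{p4,p6},{p2,p3,p5},{p2,p4,p6}} W14={{p2},{p4},{p1,p2},{p1,p6},{p2,p3},{p2,p4},{p2,p5},{p2,p6},{p4,p5},{p4,p6},{p1,p3,p6},{p2,p3,p5},{p2,p4,p6}} W15={{p4},{p6},{p1,p6},{p2,p4},{p2,p5},{p2,p6},{p3,p6},{p4,p5},{p4,p6},{p5,p6},{p1,p3,p6},{p2,p3,p5},{p2,p4,p6},{p3,p5,p6}} W23={{p2,p3},{p2,p5},{p2,p6},{p4,p5},{p4,p6},{p2,p3,p5},{p2,p4,p6}} W24={{p1,p3},{p1,p6},{p2,p3},{p2,p5},{p2,p6},{p4,p5},{p4,p6},{p1,p3,p6},{p2,p3,p5},{p2,p4,p6}} W25={{p5},{p6},{p1,p6},{p2,p5},{p2,p6},{p3,p5},{p3,p6},{p4,p5},{p4,p6},{p5,p6},{p1,p3,p6},{p2,p3,p5},{p2,p4,p6},{p3,p5,p6}} W34={{p2},{p4},{p1,p2},{p2,p3},{p2,p4},{p2,p5},{p2,p6},{p4,p5},{p4,p6},{p2,p3,p5},{p2,p4,p6}} W35={{p4},{p2,p4},{p2,p5},{p2,p6},{p4,p5},{p4,p6},{p2,p3,p5},{p2,p4,p6}} W45={{p4},{p1,p6},{p2,p4},{p2,p5},{p2,p6},{p4,p5},{p4,p6},{p1,p3,p6},{p2,p3,p5},{p2,p4,p6}}
  W123={{p2,p3},{p2,p5},{p2,p6},{p4,p5},{p4,p6},{p2,p3,p5},{p2,p4,p6}} W124={{p1,p6},{p2,p3},{p2,p5},{p2,p6},{p4,p5},{p4,p6},{p1,p3,p6},{p2,p3,p5},{p2,p4,p6}} W125={{p6},{p1,p6},{p2,p5},{p2,p6},{p3,p6},{p4,p5},{p4,p6},{p5,p6},{p1,p3,p6},{p2,p3,p5},{p2,p4,p6},{p3,p5,p6}} W134={{p2},{p4},{p1,p2},{p2,p3},{p2,p4},{p2,p5},{p2,p6},{p4,p5},{p4,p6},{p2,p3,p5},{p2,p4,p6}} W135={{p4},{p2,p4},{p2,p5},{p2,p6},{p4,p5},{p4,p6},{p2,p3,p5},{p2,p4,p6}} W145={{p4},{p1,p6},{p2,p4},{p2,p5},{p2,p6},{p4,p5},{p4,p6},{p1,p3,p6},{p2,p3,p5},{p2,p4,p6}} W234={{p2,p3},{p2,p5},{p2,p6},{p4,p5},{p4,p6},{p2,p3,p5},{p2,p4,p6}} W235={{p2,p5},{p2,p6},{p4,p5},{p4,p6},{p2,p3,p5},{p2,p4,p6}} W245={{p1,p6},{p2,p5},{p2,p6},{p4,p5},{p4,p6},{p1,p3,p6},{p2,p3,p5},{p2,p4,p6}} W345={{p4},{p2,p4},{p2,p5},{p2,p6},{p4,p5},{p4,p6},{p2,p3,p5},{p2,p4,p6}}
  W1234={{p2,p3},{p2,p5},{p2,p6},{p4,p5},{p4,p6},{p2,p3,p5},{p2,p4,p6}} W1235={{p2,p5},{p2,p6},{p4,p5},{p4,p6},{p2,p3,p5},{p2,p4,p6}} W1245={{p1,p6},{p2,p5},{p2,p6},{p4,p5},{p4,p6},{p1,p3,p6},{p2,p3,p5},{p2,p4,p6}} W1345={{p4},{p2,p4},{p2,p5},{p2,p6},{p4,p5},{p4,p6},{p2,p3,p5},{p2,p4,p6}} W2345={{p2,p5},{p2,p6},{p4,p5},{p4,p6},{p2,p3,p5},{p2,p4,p6}}
  W12345={{p2,p5},{p2,p6},{p4,p5},{p4,p6},{p2,p3,p5},{p2,p4,p6}}
C dims 5,10,10,5; δ0: rk 4, SNF 1^4; δ1: rk 6, SNF 1^6; δ2: rk 4, SNF 1^4
Ȟ^0: (5−4)−0=1 ⇒ Z
Ȟ^1: (10−6)−4=0 ⇒ 0
Ȟ^2: (10−4)−6=0 ⇒ 0


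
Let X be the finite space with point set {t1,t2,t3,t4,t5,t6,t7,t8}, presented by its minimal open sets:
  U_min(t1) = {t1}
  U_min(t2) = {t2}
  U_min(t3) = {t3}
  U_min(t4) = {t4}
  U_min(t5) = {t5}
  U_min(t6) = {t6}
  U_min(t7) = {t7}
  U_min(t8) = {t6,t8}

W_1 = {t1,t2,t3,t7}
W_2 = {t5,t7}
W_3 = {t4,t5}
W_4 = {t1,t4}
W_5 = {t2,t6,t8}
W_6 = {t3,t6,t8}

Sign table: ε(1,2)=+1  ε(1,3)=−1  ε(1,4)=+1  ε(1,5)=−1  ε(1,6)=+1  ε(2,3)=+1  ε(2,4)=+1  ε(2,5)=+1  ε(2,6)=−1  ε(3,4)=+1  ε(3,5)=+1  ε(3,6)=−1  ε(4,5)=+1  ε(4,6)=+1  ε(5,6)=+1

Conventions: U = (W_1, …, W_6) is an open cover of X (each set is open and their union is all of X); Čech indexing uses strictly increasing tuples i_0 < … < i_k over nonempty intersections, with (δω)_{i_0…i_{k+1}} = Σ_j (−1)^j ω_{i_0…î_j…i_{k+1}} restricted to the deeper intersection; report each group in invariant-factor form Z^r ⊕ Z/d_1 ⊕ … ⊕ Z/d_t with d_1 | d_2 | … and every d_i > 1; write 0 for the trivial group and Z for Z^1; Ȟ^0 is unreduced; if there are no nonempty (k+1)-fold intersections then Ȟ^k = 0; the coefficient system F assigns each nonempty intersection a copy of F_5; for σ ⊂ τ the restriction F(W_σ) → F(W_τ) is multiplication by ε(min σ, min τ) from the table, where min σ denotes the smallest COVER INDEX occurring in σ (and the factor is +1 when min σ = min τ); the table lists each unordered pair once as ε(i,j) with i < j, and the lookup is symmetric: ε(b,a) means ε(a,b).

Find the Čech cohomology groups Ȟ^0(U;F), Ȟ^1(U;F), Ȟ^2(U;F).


Ȟ^0 ≅ 0,  Ȟ^1 ≅ Z/5,  Ȟ^2 ≅ 0

cover nerve:
  W12={t7} W14={t1} W15={t2} W16={t3} W23={t5} W34={t4} W56={t6,t8}
C dims 6,7; δ0: rk_F5 6
Ȟ^0: (6−6)−0=0 ⇒ 0
Ȟ^1: (7−0)−6=1 ⇒ Z/5
Ȟ^2: (0−0)−0=0 ⇒ 0


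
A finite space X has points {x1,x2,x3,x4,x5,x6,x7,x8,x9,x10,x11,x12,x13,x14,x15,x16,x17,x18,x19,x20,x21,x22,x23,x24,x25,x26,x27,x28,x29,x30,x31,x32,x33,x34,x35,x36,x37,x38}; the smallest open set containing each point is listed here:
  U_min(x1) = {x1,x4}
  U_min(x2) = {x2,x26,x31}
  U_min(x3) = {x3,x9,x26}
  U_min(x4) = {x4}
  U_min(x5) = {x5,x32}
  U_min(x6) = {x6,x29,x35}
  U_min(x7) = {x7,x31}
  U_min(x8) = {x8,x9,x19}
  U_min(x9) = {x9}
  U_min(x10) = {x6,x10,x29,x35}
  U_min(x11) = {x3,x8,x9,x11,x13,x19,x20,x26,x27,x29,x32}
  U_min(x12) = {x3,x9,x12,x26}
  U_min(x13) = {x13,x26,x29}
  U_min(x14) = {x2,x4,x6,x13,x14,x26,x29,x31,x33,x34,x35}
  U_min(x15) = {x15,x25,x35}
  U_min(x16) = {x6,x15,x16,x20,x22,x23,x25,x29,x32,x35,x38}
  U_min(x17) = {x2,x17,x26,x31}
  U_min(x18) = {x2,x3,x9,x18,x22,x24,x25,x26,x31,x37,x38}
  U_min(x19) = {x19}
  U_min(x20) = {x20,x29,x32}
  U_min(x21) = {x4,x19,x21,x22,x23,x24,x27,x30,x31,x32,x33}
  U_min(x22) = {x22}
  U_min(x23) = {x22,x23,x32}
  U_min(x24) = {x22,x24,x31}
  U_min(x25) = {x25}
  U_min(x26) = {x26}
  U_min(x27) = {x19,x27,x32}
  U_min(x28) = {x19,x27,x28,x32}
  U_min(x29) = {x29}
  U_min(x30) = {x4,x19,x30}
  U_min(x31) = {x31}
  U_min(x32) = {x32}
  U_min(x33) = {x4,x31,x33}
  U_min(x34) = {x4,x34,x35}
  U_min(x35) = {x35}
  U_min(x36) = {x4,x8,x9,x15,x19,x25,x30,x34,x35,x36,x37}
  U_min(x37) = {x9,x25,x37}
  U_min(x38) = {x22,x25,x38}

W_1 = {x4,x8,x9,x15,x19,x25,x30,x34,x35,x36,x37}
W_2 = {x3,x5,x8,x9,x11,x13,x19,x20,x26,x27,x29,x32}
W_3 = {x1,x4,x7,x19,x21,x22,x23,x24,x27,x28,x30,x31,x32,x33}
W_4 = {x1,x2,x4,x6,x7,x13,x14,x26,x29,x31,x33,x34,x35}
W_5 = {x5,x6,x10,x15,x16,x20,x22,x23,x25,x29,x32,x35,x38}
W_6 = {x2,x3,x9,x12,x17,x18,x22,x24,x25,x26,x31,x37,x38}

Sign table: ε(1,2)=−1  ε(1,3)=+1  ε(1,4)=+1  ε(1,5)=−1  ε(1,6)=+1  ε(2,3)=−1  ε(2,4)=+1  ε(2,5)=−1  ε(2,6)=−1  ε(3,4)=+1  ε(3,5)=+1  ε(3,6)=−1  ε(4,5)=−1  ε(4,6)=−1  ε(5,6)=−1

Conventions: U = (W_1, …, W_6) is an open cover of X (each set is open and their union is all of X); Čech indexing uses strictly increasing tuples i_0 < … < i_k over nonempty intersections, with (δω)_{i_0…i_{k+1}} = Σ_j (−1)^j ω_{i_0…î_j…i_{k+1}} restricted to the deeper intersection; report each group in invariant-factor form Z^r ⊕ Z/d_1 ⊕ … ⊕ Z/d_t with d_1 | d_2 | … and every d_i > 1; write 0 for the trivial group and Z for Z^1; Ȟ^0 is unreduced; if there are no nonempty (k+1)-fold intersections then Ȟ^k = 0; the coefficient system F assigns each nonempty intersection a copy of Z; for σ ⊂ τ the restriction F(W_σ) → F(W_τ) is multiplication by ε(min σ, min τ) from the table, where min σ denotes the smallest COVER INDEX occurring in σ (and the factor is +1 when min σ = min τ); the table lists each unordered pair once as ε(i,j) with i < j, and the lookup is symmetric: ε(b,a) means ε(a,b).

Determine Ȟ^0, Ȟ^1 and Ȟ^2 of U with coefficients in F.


nerve of the cover:
  W12={x8,x9,x19} W13={x4,x19,x30} W14={x4,x34,x35} W15={x15,x25,x35} W16={x9,x25,x37} W23={x19,x27,x32} W24={x13,x26,x29} W25={x5,x20,x29,x32} W26={x3,x9,x26} W34={x1,x4,x7,x31,x33} W35={x22,x23,x32} W36={x22,x24,x31} W45={x6,x29,x35} W46={x2,x26,x31} W56={x22,x25,x38}
  W123={x19} W126={x9} W134={x4} W145={x35} W156={x25} W235={x32} W245={x29} W246={x26} W346={x31} W356={x22}
C dims 6,15,10; δ0: rk 6, SNF 1^5·2; δ1: rk 9, SNF 1^9
Ȟ^0 = (6 − 6) − 0 = 0, so Ȟ^0 ≅ 0
Ȟ^1 = (15 − 9) − 6 = 0 plus torsion [2], so Ȟ^1 ≅ Z/2
Ȟ^2 = (10 − 0) − 9 = 1, so Ȟ^2 ≅ Z

Ȟ^0 = 0,  Ȟ^1 = Z/2,  Ȟ^2 = Z


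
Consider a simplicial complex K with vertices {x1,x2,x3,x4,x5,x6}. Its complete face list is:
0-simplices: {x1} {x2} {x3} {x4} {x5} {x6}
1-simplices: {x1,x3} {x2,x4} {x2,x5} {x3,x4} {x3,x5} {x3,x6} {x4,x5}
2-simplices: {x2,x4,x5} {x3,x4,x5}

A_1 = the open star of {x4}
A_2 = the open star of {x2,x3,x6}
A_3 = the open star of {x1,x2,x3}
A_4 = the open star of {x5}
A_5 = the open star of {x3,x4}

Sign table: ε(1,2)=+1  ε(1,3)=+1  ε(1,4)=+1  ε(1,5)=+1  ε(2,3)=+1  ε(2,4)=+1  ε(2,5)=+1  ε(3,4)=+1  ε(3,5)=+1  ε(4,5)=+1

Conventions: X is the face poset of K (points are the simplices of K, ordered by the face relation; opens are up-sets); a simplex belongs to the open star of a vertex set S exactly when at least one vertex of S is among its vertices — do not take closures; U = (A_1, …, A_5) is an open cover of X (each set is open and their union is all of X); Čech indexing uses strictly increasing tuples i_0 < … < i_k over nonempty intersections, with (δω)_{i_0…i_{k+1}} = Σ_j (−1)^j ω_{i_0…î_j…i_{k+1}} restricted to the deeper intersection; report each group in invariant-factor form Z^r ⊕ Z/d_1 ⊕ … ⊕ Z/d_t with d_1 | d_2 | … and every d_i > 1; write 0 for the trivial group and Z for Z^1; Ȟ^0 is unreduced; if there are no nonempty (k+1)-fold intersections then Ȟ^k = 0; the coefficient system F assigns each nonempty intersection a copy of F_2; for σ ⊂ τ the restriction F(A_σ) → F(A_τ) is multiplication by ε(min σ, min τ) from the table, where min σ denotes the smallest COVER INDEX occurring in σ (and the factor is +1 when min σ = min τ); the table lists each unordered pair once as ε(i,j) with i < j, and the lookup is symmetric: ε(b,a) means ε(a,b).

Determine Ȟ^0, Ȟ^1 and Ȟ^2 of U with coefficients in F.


intersection data:
  A1={{x4},{x2,x4},{x3,x4},{x4,x5},{x2,x4,x5},{x3,x4,x5}} A2={{x2},{x3},{x6},{x1,x3},{x2,x4},{x2,x5},{x3,x4},{x3,x5},{x3,x6},{x2,x4,x5},{x3,x4,x5}} A3={{x1},{x2},{x3},{x1,x3},{x2,x4},{x2,x5},{x3,x4},{x3,x5},{x3,x6},{x2,x4,x5},{x3,x4,x5}} A4={{x5},{x2,x5},{x3,x5},{x4,x5},{x2,x4,x5},{x3,x4,x5}} A5={{x3},{x4},{x1,x3},{x2,x4},{x3,x4},{x3,x5},{x3,x6},{x4,x5},{x2,x4,x5},{x3,x4,x5}}
  A12={{x2,x4},{x3,x4},{x2,x4,x5},{x3,x4,x5}} A13={{x2,x4},{x3,x4},{x2,x4,x5},{x3,x4,x5}} A14={{x4,x5},{x2,x4,x5},{x3,x4,x5}} A15={{x4},{x2,x4},{x3,x4},{x4,x5},{x2,x4,x5},{x3,x4,x5}} A23={{x2},{x3},{x1,x3},{x2,x4},{x2,x5},{x3,x4},{x3,x5},{x3,x6},{x2,x4,x5},{x3,x4,x5}} A24={{x2,x5},{x3,x5},{x2,x4,x5},{x3,x4,x5}} A25={{x3},{x1,x3},{x2,x4},{x3,x4},{x3,x5},{x3,x6},{x2,x4,x5},{x3,x4,x5}} A34={{x2,x5},{x3,x5},{x2,x4,x5},{x3,x4,x5}} A35={{x3},{x1,x3},{x2,x4},{x3,x4},{x3,x5},{x3,x6},{x2,x4,x5},{x3,x4,x5}} A45={{x3,x5},{x4,x5},{x2,x4,x5},{x3,x4,x5}}
  A123={{x2,x4},{x3,x4},{x2,x4,x5},{x3,x4,x5}} A124={{x2,x4,x5},{x3,x4,x5}} A125={{x2,x4},{x3,x4},{x2,x4,x5},{x3,x4,x5}} A134={{x2,x4,x5},{x3,x4,x5}} A135={{x2,x4},{x3,x4},{x2,x4,x5},{x3,x4,x5}} A145={{x4,x5},{x2,x4,x5},{x3,x4,x5}} A234={{x2,x5},{x3,x5},{x2,x4,x5},{x3,x4,x5}} A235={{x3},{x1,x3},{x2,x4},{x3,x4},{x3,x5},{x3,x6},{x2,x4,x5},{x3,x4,x5}} A245={{x3,x5},{x2,x4,x5},{x3,x4,x5}} A345={{x3,x5},{x2,x4,x5},{x3,x4,x5}}
  A1234={{x2,x4,x5},{x3,x4,x5}} A1235={{x2,x4},{x3,x4},{x2,x4,x5},{x3,x4,x5}} A1245={{x2,x4,x5},{x3,x4,x5}} A1345={{x2,x4,x5},{x3,x4,x5}} A2345={{x3,x5},{x2,x4,x5},{x3,x4,x5}}
  A12345={{x2,x4,x5},{x3,x4,x5}}
C dims 5,10,10,5; δ0: rk_F2 4; δ1: rk_F2 6; δ2: rk_F2 4
Ȟ^0 = (5 − 4) − 0 = 1, so Ȟ^0 ≅ Z/2
Ȟ^1 = (10 − 6) − 4 = 0, so Ȟ^1 ≅ 0
Ȟ^2 = (10 − 4) − 6 = 0, so Ȟ^2 ≅ 0

Ȟ^0 = Z/2, Ȟ^1 = 0 and Ȟ^2 = 0


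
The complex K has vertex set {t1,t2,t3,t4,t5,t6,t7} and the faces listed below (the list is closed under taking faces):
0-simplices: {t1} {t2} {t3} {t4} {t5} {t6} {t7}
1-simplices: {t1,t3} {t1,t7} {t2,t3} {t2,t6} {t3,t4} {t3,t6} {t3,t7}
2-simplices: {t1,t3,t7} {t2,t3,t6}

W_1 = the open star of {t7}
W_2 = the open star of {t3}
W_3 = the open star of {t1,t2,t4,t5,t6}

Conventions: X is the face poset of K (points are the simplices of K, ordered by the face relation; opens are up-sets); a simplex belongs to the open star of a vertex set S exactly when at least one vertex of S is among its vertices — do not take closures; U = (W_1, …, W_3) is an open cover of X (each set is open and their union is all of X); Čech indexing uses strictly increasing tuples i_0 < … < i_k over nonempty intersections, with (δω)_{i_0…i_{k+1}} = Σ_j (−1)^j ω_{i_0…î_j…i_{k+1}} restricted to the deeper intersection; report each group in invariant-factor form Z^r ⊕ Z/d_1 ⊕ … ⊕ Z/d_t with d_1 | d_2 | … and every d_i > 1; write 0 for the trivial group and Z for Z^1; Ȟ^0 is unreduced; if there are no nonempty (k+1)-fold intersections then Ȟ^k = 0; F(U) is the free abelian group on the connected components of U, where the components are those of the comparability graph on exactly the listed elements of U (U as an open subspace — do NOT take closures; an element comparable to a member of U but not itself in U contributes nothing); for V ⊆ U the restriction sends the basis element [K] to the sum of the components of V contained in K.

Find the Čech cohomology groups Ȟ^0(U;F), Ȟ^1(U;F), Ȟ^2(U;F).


Ȟ^0(U;F) ≅ Z^2, Ȟ^1(U;F) ≅ 0 and Ȟ^2(U;F) ≅ 0

nonempty intersections:
  W1={{t7},{t1,t7},{t3,t7},{t1,t3,t7}} W2={{t3},{t1,t3},{t2,t3},{t3,t4},{t3,t6},{t3,t7},{t1,t3,t7},{t2,t3,t6}} W3={{t1},{t2},{t4},{t5},{t6},{t1,t3},{t1,t7},{t2,t3},{t2,t6},{t3,t4},{t3,t6},{t1,t3,t7},{t2,t3,t6}}
  W12={{t3,t7},{t1,t3,t7}} W13={{t1,t7},{t1,t3,t7}} W23={{t1,t3},{t2,t3},{t3,t4},{t3,t6},{t1,t3,t7},{t2,t3,t6}}
  W123={{t1,t3,t7}}
components per intersection:
  W1: {{t7},{t1,t7},{t3,t7},{t1,t3,t7}}
  W2: {{t3},{t1,t3},{t2,t3},{t3,t4},{t3,t6},{t3,t7},{t1,t3,t7},{t2,t3,t6}}
  W3: {{t1},{t1,t3},{t1,t7},{t1,t3,t7}} {{t2},{t6},{t2,t3},{t2,t6},{t3,t6},{t2,t3,t6}} {{t4},{t3,t4}} {{t5}}
  W12: {{t3,t7},{t1,t3,t7}}
  W13: {{t1,t7},{t1,t3,t7}}
  W23: {{t1,t3},{t1,t3,t7}} {{t2,t3},{t3,t6},{t2,t3,t6}} {{t3,t4}}
  W123: {{t1,t3,t7}}
C dims 6,5,1; δ0: rk 4, SNF 1^4; δ1: rk 1, SNF 1^1
Ȟ^0: (6−4)−0=2 ⇒ Z^2
Ȟ^1: (5−1)−4=0 ⇒ 0
Ȟ^2: (1−0)−1=0 ⇒ 0


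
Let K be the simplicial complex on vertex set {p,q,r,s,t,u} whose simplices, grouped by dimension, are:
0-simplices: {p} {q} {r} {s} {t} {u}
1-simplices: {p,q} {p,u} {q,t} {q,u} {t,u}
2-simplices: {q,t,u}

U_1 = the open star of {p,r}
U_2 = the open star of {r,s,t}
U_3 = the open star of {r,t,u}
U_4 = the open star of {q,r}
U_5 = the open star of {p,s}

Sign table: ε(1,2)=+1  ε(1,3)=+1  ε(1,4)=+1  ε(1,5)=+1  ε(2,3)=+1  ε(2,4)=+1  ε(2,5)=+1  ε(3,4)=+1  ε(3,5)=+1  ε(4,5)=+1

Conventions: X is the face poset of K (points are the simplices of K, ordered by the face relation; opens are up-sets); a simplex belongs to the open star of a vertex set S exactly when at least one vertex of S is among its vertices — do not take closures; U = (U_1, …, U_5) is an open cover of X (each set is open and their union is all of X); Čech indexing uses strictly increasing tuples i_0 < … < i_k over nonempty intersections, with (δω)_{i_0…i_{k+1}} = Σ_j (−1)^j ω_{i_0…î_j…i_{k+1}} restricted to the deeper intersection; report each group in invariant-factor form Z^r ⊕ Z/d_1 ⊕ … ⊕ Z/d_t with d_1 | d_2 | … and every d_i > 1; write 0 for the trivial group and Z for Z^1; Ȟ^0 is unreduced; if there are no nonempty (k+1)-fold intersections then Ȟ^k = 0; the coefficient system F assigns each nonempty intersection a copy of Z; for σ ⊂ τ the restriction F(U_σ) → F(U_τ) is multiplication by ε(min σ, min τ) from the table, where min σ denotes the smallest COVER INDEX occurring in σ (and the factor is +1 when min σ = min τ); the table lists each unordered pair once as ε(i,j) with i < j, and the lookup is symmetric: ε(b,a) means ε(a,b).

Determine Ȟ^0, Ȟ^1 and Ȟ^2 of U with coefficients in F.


nerve simplices:
  U1={{p},{r},{p,q},{p,u}} U2={{r},{s},{t},{q,t},{t,u},{q,t,u}} U3={{r},{t},{u},{p,u},{q,t},{q,u},{t,u},{q,t,u}} U4={{q},{r},{p,q},{q,t},{q,u},{q,t,u}} U5={{p},{s},{p,q},{p,u}}
  U12={{r}} U13={{r},{p,u}} U14={{r},{p,q}} U15={{p},{p,q},{p,u}} U23={{r},{t},{q,t},{t,u},{q,t,u}} U24={{r},{q,t},{q,t,u}} U25={{s}} U34={{r},{q,t},{q,u},{q,t,u}} U35={{p,u}} U45={{p,q}}
  U123={{r}} U124={{r}} U134={{r}} U135={{p,u}} U145={{p,q}} U234={{r},{q,t},{q,t,u}}
  U1234={{r}}
C dims 5,10,6,1; δ0: rk 4, SNF 1^4; δ1: rk 5, SNF 1^5; δ2: rk 1, SNF 1^1
degree 0: 5−4−0 = 1 → Ȟ^0 ≅ Z
degree 1: 10−5−4 = 1 → Ȟ^1 ≅ Z
degree 2: 6−1−5 = 0 → Ȟ^2 ≅ 0

Ȟ^0 ≅ Z, Ȟ^1 ≅ Z and Ȟ^2 ≅ 0


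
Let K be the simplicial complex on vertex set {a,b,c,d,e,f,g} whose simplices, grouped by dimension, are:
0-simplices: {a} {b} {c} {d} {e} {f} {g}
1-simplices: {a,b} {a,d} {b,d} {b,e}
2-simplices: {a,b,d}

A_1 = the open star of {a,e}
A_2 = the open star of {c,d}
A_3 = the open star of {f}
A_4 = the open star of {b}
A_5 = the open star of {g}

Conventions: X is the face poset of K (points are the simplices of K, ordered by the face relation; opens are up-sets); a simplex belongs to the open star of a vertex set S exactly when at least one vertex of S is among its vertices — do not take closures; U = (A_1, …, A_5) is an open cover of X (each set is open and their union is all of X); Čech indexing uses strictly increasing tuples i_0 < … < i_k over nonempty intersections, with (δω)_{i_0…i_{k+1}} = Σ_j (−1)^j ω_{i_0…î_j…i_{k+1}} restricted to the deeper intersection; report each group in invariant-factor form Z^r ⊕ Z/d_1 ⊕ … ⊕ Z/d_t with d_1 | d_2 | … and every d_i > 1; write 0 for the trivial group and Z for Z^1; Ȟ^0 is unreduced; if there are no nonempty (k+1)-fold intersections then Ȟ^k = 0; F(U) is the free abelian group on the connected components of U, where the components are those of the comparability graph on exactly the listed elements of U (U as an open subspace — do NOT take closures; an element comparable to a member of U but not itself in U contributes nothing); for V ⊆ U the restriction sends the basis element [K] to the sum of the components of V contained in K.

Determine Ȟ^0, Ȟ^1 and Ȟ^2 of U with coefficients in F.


Ȟ^0 ≅ Z^4, Ȟ^1 ≅ 0 and Ȟ^2 ≅ 0

nonempty intersections:
  A1={{a},{e},{a,b},{a,d},{b,e},{a,b,d}} A2={{c},{d},{a,d},{b,d},{a,b,d}} A3={{f}} A4={{b},{a,b},{b,d},{b,e},{a,b,d}} A5={{g}}
  A12={{a,d},{a,b,d}} A14={{a,b},{b,e},{a,b,d}} A24={{b,d},{a,b,d}}
  A124={{a,b,d}}
components per intersection:
  A1: {{a},{a,b},{a,d},{a,b,d}} {{e},{b,e}}
  A2: {{c}} {{d},{a,d},{b,d},{a,b,d}}
  A3: {{f}}
  A4: {{b},{a,b},{b,d},{b,e},{a,b,d}}
  A5: {{g}}
  A12: {{a,d},{a,b,d}}
  A14: {{a,b},{a,b,d}} {{b,e}}
  A24: {{b,d},{a,b,d}}
  A124: {{a,b,d}}
C dims 7,4,1; δ0: rk 3, SNF 1^3; δ1: rk 1, SNF 1^1
Ȟ^0: (7−3)−0=4 ⇒ Z^4
Ȟ^1: (4−1)−3=0 ⇒ 0
Ȟ^2: (1−0)−1=0 ⇒ 0


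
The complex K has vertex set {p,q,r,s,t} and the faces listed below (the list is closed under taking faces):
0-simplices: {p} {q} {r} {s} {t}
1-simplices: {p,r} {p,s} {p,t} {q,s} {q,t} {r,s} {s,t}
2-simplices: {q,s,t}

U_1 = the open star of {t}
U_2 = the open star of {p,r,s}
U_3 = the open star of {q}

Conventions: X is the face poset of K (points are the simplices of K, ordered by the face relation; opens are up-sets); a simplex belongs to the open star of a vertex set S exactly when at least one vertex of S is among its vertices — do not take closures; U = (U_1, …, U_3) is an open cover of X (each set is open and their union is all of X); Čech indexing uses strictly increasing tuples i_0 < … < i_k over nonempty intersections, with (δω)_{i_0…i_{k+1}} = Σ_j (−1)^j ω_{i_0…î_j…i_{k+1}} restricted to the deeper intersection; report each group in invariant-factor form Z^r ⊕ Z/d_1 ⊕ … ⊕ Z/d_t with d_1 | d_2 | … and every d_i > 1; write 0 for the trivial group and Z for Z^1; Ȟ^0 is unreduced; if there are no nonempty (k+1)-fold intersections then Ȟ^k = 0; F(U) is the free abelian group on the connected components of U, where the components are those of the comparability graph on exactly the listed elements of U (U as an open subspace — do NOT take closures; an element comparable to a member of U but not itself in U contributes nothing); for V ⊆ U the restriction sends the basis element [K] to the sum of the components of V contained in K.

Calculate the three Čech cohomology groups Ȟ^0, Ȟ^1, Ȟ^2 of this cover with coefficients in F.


Ȟ^0 = Z, Ȟ^1 = Z and Ȟ^2 = 0

nerve of the cover:
  U1={{t},{p,t},{q,t},{s,t},{q,s,t}} U2={{p},{r},{s},{p,r},{p,s},{p,t},{q,s},{r,s},{s,t},{q,s,t}} U3={{q},{q,s},{q,t},{q,s,t}}
  U12={{p,t},{s,t},{q,s,t}} U13={{q,t},{q,s,t}} U23={{q,s},{q,s,t}}
  U123={{q,s,t}}
components per intersection:
  U1: {{t},{p,t},{q,t},{s,t},{q,s,t}}
  U2: {{p},{r},{s},{p,r},{p,s},{p,t},{q,s},{r,s},{s,t},{q,s,t}}
  U3: {{q},{q,s},{q,t},{q,s,t}}
  U12: {{p,t}} {{s,t},{q,s,t}}
  U13: {{q,t},{q,s,t}}
  U23: {{q,s},{q,s,t}}
  U123: {{q,s,t}}
C dims 3,4,1; δ0: rk 2, SNF 1^2; δ1: rk 1, SNF 1^1
Ȟ^0 = (3 − 2) − 0 = 1, so Ȟ^0 ≅ Z
Ȟ^1 = (4 − 1) − 2 = 1, so Ȟ^1 ≅ Z
Ȟ^2 = (1 − 0) − 1 = 0, so Ȟ^2 ≅ 0


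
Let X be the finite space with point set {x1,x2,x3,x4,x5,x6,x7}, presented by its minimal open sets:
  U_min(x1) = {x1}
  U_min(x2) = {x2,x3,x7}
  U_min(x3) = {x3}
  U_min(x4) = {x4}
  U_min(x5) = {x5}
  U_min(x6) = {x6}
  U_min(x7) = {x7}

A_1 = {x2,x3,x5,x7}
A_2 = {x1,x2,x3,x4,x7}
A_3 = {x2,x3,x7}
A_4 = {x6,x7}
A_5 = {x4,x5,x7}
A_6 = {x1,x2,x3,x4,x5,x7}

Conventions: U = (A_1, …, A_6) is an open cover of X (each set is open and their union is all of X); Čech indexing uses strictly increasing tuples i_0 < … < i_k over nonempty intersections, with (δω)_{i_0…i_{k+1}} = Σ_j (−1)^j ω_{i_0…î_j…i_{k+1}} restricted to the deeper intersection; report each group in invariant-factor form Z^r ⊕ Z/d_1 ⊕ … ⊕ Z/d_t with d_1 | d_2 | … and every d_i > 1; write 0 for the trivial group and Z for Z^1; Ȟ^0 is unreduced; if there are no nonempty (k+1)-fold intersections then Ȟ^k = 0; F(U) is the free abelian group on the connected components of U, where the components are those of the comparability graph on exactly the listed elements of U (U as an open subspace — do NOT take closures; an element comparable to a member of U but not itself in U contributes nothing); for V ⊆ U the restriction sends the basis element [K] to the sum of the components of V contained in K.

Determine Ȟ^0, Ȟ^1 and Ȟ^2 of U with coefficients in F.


Ȟ^0(U;F) ≅ Z^5,  Ȟ^1(U;F) ≅ 0,  Ȟ^2(U;F) ≅ 0

nerve of the cover:
  A12={x2,x3,x7} A13={x2,x3,x7} A14={x7} A15={x5,x7} A16={x2,x3,x5,x7} A23={x2,x3,x7} A24={x7} A25={x4,x7} A26={x1,x2,x3,x4,x7} A34={x7} A35={x7} A36={x2,x3,x7} A45={x7} A46={x7} A56={x4,x5,x7}
  A123={x2,x3,x7} A124={x7} A125={x7} A126={x2,x3,x7} A134={x7} A135={x7} A136={x2,x3,x7} A145={x7} A146={x7} A156={x5,x7} A234={x7} A235={x7} A236={x2,x3,x7} A245={x7} A246={x7} A256={x4,x7} A345={x7} A346={x7} A356={x7} A456={x7}
  A1234={x7} A1235={x7} A1236={x2,x3,x7} A1245={x7} A1246={x7} A1256={x7} A1345={x7} A1346={x7} A1356={x7} A1456={x7} A2345={x7} A2346={x7} A2356={x7} A2456={x7} A3456={x7}
  A12345={x7} A12346={x7} A12356={x7} A12456={x7} A13456={x7} A23456={x7}
  A123456={x7}
components per intersection:
  A1: {x2,x3,x7} {x5}
  A2: {x1} {x2,x3,x7} {x4}
  A3: {x2,x3,x7}
  A4: {x6} {x7}
  A5: {x4} {x5} {x7}
  A6: {x1} {x2,x3,x7} {x4} {x5}
  A12: {x2,x3,x7}
  A13: {x2,x3,x7}
  A14: {x7}
  A15: {x5} {x7}
  A16: {x2,x3,x7} {x5}
  A23: {x2,x3,x7}
  A24: {x7}
  A25: {x4} {x7}
  A26: {x1} {x2,x3,x7} {x4}
  A34: {x7}
  A35: {x7}
  A36: {x2,x3,x7}
  A45: {x7}
  A46: {x7}
  A56: {x4} {x5} {x7}
  A123: {x2,x3,x7}
  A124: {x7}
  A125: {x7}
  A126: {x2,x3,x7}
  A134: {x7}
  A135: {x7}
  A136: {x2,x3,x7}
  A145: {x7}
  A146: {x7}
  A156: {x5} {x7}
  A234: {x7}
  A235: {x7}
  A236: {x2,x3,x7}
  A245: {x7}
  A246: {x7}
  A256: {x4} {x7}
  A345: {x7}
  A346: {x7}
  A356: {x7}
  A456: {x7}
  A1234: {x7}
  A1235: {x7}
  A1236: {x2,x3,x7}
  A1245: {x7}
  A1246: {x7}
  A1256: {x7}
  A1345: {x7}
  A1346: {x7}
  A1356: {x7}
  A1456: {x7}
  A2345: {x7}
  A2346: {x7}
  A2356: {x7}
  A2456: {x7}
  A3456: {x7}
  A12345: {x7}
  A12346: {x7}
  A12356: {x7}
  A12456: {x7}
  A13456: {x7}
  A23456: {x7}
  A123456: {x7}
C dims 15,22,22,15; δ0: rk 10, SNF 1^10; δ1: rk 12, SNF 1^12; δ2: rk 10, SNF 1^10
Ȟ^0 = (15 − 10) − 0 = 5, so Ȟ^0 ≅ Z^5
Ȟ^1 = (22 − 12) − 10 = 0, so Ȟ^1 ≅ 0
Ȟ^2 = (22 − 10) − 12 = 0, so Ȟ^2 ≅ 0
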